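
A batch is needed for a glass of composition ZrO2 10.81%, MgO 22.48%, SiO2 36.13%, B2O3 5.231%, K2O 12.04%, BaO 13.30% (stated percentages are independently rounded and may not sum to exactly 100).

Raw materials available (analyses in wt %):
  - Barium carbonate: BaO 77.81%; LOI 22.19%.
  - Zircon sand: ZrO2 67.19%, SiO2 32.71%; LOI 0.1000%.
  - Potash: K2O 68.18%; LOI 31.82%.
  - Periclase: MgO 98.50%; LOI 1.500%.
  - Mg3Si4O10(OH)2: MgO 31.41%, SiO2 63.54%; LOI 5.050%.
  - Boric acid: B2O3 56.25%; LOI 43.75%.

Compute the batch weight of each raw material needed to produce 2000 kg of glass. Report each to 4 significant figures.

Each numeric step carries exact precision at all times; intermediates are printed (rounded to 4 significant digits) at each printed step; each reported value sees exactly one rounding. All derived quantities (the yield, net glass mass, totals, the six compositions, ignition loss) are rebuilt in full float precision from the batch weights for 2000 kg of glass, as given in the question or the answer.
Target masses of each oxide per 2000 kg glass:
  ZrO2: 10.81% × 2000 = 216.2 kg
  MgO: 22.48% × 2000 = 449.6 kg
  SiO2: 36.13% × 2000 = 722.6 kg
  B2O3: 5.231% × 2000 = 104.6 kg
  K2O: 12.04% × 2000 = 240.8 kg
  BaO: 13.30% × 2000 = 266.0 kg
Mass-balance tally per oxide using the reported weights, versus the basis set out (each sum matches its target mass once rounding is allowed for):
  ZrO2: 321.8·0.6719 = 216.2 kg (target 216.2 kg)
  MgO: 146.6·0.9850 + 971.6·0.3141 = 449.6 kg (target 449.6 kg)
  SiO2: 321.8·0.3271 + 971.6·0.6354 = 722.6 kg (target 722.6 kg)
  B2O3: 186.0·0.5625 = 104.6 kg (target 104.6 kg)
  K2O: 353.2·0.6818 = 240.8 kg (target 240.8 kg)
  BaO: 341.9·0.7781 = 266.0 kg (target 266.0 kg)
The glass-mass cross-check: total charge less LOI = 2000 kg (the Σ of target masses is 2000 kg; against the stated basis, 2000 kg — rounding explains the deltas).
Summing the batch: Σ batch = 2321 kg; the LOI term Σ batch·LOI equals 321.2 kg; yield: glass divided by total = 86.16%.

Batch per 2000 kg glass:
  Barium carbonate: 341.9 kg
  Zircon sand: 321.8 kg
  Potash: 353.2 kg
  Periclase: 146.6 kg
  Mg3Si4O10(OH)2: 971.6 kg
  Boric acid: 186.0 kg
Total batch = 2321 kg; LOI loss = 321.2 kg; yield = 86.16%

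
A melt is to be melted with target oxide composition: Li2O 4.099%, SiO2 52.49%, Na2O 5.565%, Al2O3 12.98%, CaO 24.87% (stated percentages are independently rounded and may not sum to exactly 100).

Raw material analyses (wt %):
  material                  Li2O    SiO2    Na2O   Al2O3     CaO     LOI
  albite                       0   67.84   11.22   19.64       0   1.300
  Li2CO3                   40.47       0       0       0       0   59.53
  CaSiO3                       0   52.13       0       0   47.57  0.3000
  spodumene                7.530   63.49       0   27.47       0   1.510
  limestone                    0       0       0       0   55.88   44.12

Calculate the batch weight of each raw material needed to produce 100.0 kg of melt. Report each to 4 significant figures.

Batch per 100.0 kg melt:
  albite: 49.60 kg
  Li2CO3: 7.935 kg
  CaSiO3: 21.78 kg
  spodumene: 11.79 kg
  limestone: 25.96 kg
Total batch = 117.1 kg; LOI loss = 17.07 kg; yield = 85.42%

Each numeric step keeps full precision all the way through; mid-chain values are displayed rounded to 4 significant figures at each printed step. Every reported value receives exactly one rounding — derived quantities, including the totals, glass mass, yield, five oxide percentages, ignition loss, are recomputed starting from the weights on 100.0 kg of glass at full precision as they appear in either problem or answer.
Target oxide masses per 100.0 kg melt:
  Li2O: 4.099% × 100.0 = 4.099 kg
  SiO2: 52.49% × 100.0 = 52.49 kg
  Na2O: 5.565% × 100.0 = 5.565 kg
  Al2O3: 12.98% × 100.0 = 12.98 kg
  CaO: 24.87% × 100.0 = 24.87 kg
Per-oxide balance check from the weights as reported, against the basis in use (target by target, the sums agree net of answer rounding effects):
  Li2O: 7.935·0.4047 + 11.79·0.07530 = 4.099 kg (target 4.099 kg)
  SiO2: 49.60·0.6784 + 21.78·0.5213 + 11.79·0.6349 = 52.49 kg (target 52.49 kg)
  Na2O: 49.60·0.1122 = 5.565 kg (target 5.565 kg)
  Al2O3: 49.60·0.1964 + 11.79·0.2747 = 12.98 kg (target 12.98 kg)
  CaO: 21.78·0.4757 + 25.96·0.5588 = 24.87 kg (target 24.87 kg)
The glass-mass cross-check: batch Σ − ignition loss = 100.0 kg (summing oxide targets gives 100.0 kg; versus the stated basis of 100.0 kg — deltas are rounding alone).
Batch grand total — Σ batch = 117.1 kg; the LOI term Σ batch·LOI equals 17.07 kg; the yield ratio, glass ÷ batch: 85.42%.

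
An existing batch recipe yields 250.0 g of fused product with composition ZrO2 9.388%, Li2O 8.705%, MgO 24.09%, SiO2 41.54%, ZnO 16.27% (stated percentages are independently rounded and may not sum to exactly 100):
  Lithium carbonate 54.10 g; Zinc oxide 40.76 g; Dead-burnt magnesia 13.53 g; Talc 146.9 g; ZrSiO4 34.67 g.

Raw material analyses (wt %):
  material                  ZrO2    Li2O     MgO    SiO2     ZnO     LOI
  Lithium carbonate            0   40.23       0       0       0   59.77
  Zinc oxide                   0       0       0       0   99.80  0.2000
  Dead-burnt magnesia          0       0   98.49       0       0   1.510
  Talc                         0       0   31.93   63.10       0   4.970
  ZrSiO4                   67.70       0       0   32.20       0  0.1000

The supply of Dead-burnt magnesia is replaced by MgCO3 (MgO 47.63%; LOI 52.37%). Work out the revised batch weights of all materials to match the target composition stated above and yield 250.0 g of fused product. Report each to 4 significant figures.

Revised batch per 250.0 g fused product:
  Lithium carbonate: 54.10 g
  Zinc oxide: 40.76 g
  MgCO3: 27.97 g
  Talc: 146.9 g
  ZrSiO4: 34.67 g
Total batch = 304.4 g; LOI loss = 54.40 g

Every computation keeps full precision through every step; the intermediate values are printed, rounded to 4 significant digits, at each printed step — a single rounding finalizes each reported result — derived quantities, including the totals, the five compositions, net glass mass, the yield, LOI, are recomputed from the batch weights at 250.0 g of glass at exact precision as they appear in the problem or the answer.
Target oxide masses per 250.0 g fused product:
  ZrO2: 9.388% × 250.0 = 23.47 g
  Li2O: 8.705% × 250.0 = 21.76 g
  MgO: 24.09% × 250.0 = 60.22 g
  SiO2: 41.54% × 250.0 = 103.8 g
  ZnO: 16.27% × 250.0 = 40.67 g
Checking each oxide sum working from each reported weight, for the quoted basis mass (target by target, the sums agree up to rounding of the answer):
  ZrO2: 34.67·0.6770 = 23.47 g (target 23.47 g)
  Li2O: 54.10·0.4023 = 21.76 g (target 21.76 g)
  MgO: 27.97·0.4763 + 146.9·0.3193 = 60.23 g (target 60.22 g)
  SiO2: 146.9·0.6310 + 34.67·0.3220 = 103.9 g (target 103.8 g)
  ZnO: 40.76·0.9980 = 40.68 g (target 40.67 g)
Glass-mass bookkeeping: batch Σ − ignition loss = 250.0 g (the targets, summed, come to 250.0 g; versus the stated basis of 250.0 g — a pure rounding effect).
Batch grand total — Σ batch = 304.4 g; Σ batch·LOI gives LOI loss = 54.40 g; as yield: glass ÷ batch → 82.13%.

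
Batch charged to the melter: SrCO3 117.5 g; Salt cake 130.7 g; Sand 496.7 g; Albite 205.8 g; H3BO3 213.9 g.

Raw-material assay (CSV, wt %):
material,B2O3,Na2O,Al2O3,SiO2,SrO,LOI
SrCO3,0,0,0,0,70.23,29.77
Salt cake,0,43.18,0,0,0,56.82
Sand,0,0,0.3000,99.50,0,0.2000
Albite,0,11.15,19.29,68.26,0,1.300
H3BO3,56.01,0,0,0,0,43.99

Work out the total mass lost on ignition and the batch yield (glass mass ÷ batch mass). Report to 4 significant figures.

The whole derivation keeps exact precision in all steps; intermediates appear (rounded to four significant digits) when written out — each reported figure takes a single rounding. Derived quantities are re-derived starting from the weights per 957.6 g of glass at full precision (yield, totals, the five compositions, LOI, net glass mass), as written in the question or the answer.
Per-material ignition loss:
  SrCO3: 117.5 × 0.2977 = 34.98 g
  Salt cake: 130.7 × 0.5682 = 74.26 g
  Sand: 496.7 × 0.002000 = 0.9934 g
  Albite: 205.8 × 0.01300 = 2.675 g
  H3BO3: 213.9 × 0.4399 = 94.09 g
Total LOI = 207.0 g
Glass = batch − LOI = 1165 − 207.0 = 957.6 g

LOI loss = 207.0 g; glass = 957.6 g; yield = 82.23%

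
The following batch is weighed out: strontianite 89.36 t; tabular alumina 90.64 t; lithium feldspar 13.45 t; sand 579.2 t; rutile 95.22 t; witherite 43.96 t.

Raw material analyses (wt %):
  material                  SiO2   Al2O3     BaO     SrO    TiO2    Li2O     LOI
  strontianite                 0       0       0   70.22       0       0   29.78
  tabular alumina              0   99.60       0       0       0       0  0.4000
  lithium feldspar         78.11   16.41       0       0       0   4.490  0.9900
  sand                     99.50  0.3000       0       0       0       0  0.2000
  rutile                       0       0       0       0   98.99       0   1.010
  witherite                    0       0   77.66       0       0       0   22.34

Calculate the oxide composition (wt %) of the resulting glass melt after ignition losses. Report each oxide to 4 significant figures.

Every computation keeps full precision end to end; working values are printed rounded off to 4 significant figures as written; every reported value is rounded once only. Derived quantities are re-derived in full float precision (ignition loss, the six compositions, glass mass, the totals, the yield) starting from the weights per 872.8 t of glass, exactly as shown in problem or answer.
Per-oxide mass from batch:
  SiO2: 13.45·0.7811 + 579.2·0.9950 = 586.8 t
  Al2O3: 90.64·0.9960 + 13.45·0.1641 + 579.2·0.003000 = 94.22 t
  BaO: 43.96·0.7766 = 34.14 t
  SrO: 89.36·0.7022 = 62.75 t
  TiO2: 95.22·0.9899 = 94.26 t
  Li2O: 13.45·0.04490 = 0.6039 t
LOI: 89.36·0.2978 + 90.64·0.004000 + 13.45·0.009900 + 579.2·0.002000 + 95.22·0.01010 + 43.96·0.2234 = 39.05 t
Glass = total batch minus LOI = 911.8 − 39.05 = 872.8 t (matching Σ of the oxides)
each oxide over glass, ×100, is wt %

Glass mass = 872.8 t (batch 911.8 − LOI 39.05).
Composition: SiO2 67.23%, Al2O3 10.80%, BaO 3.912%, SrO 7.189%, TiO2 10.80%, Li2O 0.06919%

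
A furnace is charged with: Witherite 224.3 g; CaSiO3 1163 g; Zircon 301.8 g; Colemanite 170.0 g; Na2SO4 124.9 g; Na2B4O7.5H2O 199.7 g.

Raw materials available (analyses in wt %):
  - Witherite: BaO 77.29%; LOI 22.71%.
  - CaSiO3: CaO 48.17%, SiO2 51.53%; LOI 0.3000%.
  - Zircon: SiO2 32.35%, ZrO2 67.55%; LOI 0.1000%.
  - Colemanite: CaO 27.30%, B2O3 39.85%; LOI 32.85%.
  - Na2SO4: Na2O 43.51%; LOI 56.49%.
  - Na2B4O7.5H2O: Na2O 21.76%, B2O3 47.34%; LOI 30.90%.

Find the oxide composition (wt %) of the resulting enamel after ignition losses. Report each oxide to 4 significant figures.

Glass mass = 1941 g (batch 2184 − LOI 242.8).
Composition: CaO 31.26%, Na2O 5.039%, SiO2 35.91%, BaO 8.932%, B2O3 8.361%, ZrO2 10.50%

Mid-chain values are shown rounded to four significant figures. All arithmetic keeps exact precision in all steps — a single rounding completes every reported number; all derived quantities, including totals, six oxide percentages, LOI, the yield, net glass mass, are carried starting from the weights per 1941 g of glass in exact precision as given in the problem or answer text.
What the batch supplies per oxide:
  CaO: 1163·0.4817 + 170.0·0.2730 = 606.6 g
  Na2O: 124.9·0.4351 + 199.7·0.2176 = 97.80 g
  SiO2: 1163·0.5153 + 301.8·0.3235 = 696.9 g
  BaO: 224.3·0.7729 = 173.4 g
  B2O3: 170.0·0.3985 + 199.7·0.4734 = 162.3 g
  ZrO2: 301.8·0.6755 = 203.9 g
LOI: 224.3·0.2271 + 1163·0.003000 + 301.8·0.001000 + 170.0·0.3285 + 124.9·0.5649 + 199.7·0.3090 = 242.8 g
The glass mass, total less LOI, = 2184 − 242.8 = 1941 g (equal to the oxide-mass sum)
percent share: oxide ÷ glass, ×100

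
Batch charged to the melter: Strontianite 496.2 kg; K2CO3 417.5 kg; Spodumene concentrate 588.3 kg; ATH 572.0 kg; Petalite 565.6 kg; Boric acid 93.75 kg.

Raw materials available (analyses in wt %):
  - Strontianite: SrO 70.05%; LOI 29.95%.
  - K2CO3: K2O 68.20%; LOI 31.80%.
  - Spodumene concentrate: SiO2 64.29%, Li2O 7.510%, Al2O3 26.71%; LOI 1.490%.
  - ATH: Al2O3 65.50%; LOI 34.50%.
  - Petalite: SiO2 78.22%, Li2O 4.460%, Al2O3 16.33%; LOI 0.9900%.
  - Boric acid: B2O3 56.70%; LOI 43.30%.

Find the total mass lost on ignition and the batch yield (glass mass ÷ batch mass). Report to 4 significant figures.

LOI loss = 533.7 kg; glass = 2200 kg; yield = 80.48%

Every computation runs at full float precision throughout. Mid-chain values are printed rounded off to 4 significant digits alongside each step — a single rounding finalizes each reported number; all derived quantities, including net glass mass, the six compositions, the yield, the totals, ignition loss, are carried from the weighed amounts for 2200 kg of glass in exact precision, as quoted within question or answer.
LOI of each material in turn:
  Strontianite: 496.2 × 0.2995 = 148.6 kg
  K2CO3: 417.5 × 0.3180 = 132.8 kg
  Spodumene concentrate: 588.3 × 0.01490 = 8.766 kg
  ATH: 572.0 × 0.3450 = 197.3 kg
  Petalite: 565.6 × 0.009900 = 5.599 kg
  Boric acid: 93.75 × 0.4330 = 40.59 kg
Total LOI = 533.7 kg
Glass = batch − LOI = 2733 − 533.7 = 2200 kg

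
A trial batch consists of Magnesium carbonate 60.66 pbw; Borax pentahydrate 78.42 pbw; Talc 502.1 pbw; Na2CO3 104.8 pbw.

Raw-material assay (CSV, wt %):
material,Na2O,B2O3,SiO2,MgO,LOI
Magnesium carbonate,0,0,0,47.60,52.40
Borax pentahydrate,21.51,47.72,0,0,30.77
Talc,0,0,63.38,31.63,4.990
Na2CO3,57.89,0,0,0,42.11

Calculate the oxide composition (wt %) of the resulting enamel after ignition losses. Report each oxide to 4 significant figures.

Intermediates are shown rounded off to 4 significant digits at each printed step; the working math maintains exact precision at all times. Each reported figure sees exactly one rounding — derived quantities, including glass mass, four oxide percentages, LOI, yield, totals, are carried from the weighed amounts at 620.9 pbw of glass at exact precision, as they appear in the problem or answer text.
Delivered oxide masses:
  Na2O: 78.42·0.2151 + 104.8·0.5789 = 77.54 pbw
  B2O3: 78.42·0.4772 = 37.42 pbw
  SiO2: 502.1·0.6338 = 318.2 pbw
  MgO: 60.66·0.4760 + 502.1·0.3163 = 187.7 pbw
LOI: 60.66·0.5240 + 78.42·0.3077 + 502.1·0.04990 + 104.8·0.4211 = 125.1 pbw
Glass mass = batch − LOI = 746.0 − 125.1 = 620.9 pbw (the oxide masses sum to this)
wt % = 100 × oxide mass / glass mass

Glass mass = 620.9 pbw (batch 746.0 − LOI 125.1).
Composition: Na2O 12.49%, B2O3 6.027%, SiO2 51.25%, MgO 30.23%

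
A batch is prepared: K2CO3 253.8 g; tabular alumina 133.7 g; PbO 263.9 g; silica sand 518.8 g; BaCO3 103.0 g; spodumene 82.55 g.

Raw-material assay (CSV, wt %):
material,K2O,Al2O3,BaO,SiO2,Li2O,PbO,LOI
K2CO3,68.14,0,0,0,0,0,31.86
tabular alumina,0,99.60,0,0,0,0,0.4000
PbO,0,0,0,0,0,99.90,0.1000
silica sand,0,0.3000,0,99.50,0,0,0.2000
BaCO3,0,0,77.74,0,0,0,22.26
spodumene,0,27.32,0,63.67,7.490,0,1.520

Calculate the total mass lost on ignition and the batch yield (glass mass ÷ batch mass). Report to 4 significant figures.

In-progress results are displayed, rounded to four significant digits, in the working; all arithmetic maintains full float precision through the solve. Every reported figure receives exactly one rounding; all derived quantities are carried in full float precision (yield, LOI, totals, the six compositions, glass mass) from the batch weights per 1249 g of glass, as set out in the question or the answer.
Loss on ignition, line by line:
  K2CO3: 253.8 × 0.3186 = 80.86 g
  tabular alumina: 133.7 × 0.004000 = 0.5348 g
  PbO: 263.9 × 0.001000 = 0.2639 g
  silica sand: 518.8 × 0.002000 = 1.038 g
  BaCO3: 103.0 × 0.2226 = 22.93 g
  spodumene: 82.55 × 0.01520 = 1.255 g
Total LOI = 106.9 g
Glass = batch − LOI = 1356 − 106.9 = 1249 g

LOI loss = 106.9 g; glass = 1249 g; yield = 92.12%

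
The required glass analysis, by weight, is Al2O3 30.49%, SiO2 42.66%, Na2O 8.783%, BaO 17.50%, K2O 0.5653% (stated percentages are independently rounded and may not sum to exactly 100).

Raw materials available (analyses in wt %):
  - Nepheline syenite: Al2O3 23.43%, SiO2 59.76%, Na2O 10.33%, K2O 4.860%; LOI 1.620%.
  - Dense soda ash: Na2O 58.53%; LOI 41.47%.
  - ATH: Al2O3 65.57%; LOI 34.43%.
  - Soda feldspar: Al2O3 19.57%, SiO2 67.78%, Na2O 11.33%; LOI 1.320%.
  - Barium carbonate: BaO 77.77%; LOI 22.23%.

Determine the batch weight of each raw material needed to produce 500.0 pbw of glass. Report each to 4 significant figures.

Mid-chain values are displayed rounded off to 4 significant digits in the printout — the working math carries full float precision through the solve. Each reported number includes exactly one rounding. All derived quantities (totals, LOI, the five compositions, glass mass, the yield) are re-derived using the weight values per 500.0 pbw of glass in full precision as they appear in problem or answer.
Per-oxide target masses for 500.0 pbw glass:
  Al2O3: 30.49% × 500.0 = 152.4 pbw
  SiO2: 42.66% × 500.0 = 213.3 pbw
  Na2O: 8.783% × 500.0 = 43.92 pbw
  BaO: 17.50% × 500.0 = 87.50 pbw
  K2O: 0.5653% × 500.0 = 2.827 pbw
Balance tally, oxide-wise, per the reported batch figures, at the basis given (sum by sum, the targets are met given rounding of the digits):
  Al2O3: 58.16·0.2343 + 133.1·0.6557 + 263.4·0.1957 = 152.4 pbw (target 152.4 pbw)
  SiO2: 58.16·0.5976 + 263.4·0.6778 = 213.3 pbw (target 213.3 pbw)
  Na2O: 58.16·0.1033 + 13.77·0.5853 + 263.4·0.1133 = 43.91 pbw (target 43.92 pbw)
  BaO: 112.5·0.7777 = 87.49 pbw (target 87.50 pbw)
  K2O: 58.16·0.04860 = 2.827 pbw (target 2.827 pbw)
The glass-mass cross-check: net batch after ignition = 500.0 pbw (the targets, summed, come to 500.0 pbw; basis as stated: 500.0 pbw — a pure rounding effect).
Adding the batch up: Σ batch = 580.9 pbw; the LOI term Σ batch·LOI equals 80.96 pbw; the yield ratio, glass ÷ batch: 86.06%.

Batch per 500.0 pbw glass:
  Nepheline syenite: 58.16 pbw
  Dense soda ash: 13.77 pbw
  ATH: 133.1 pbw
  Soda feldspar: 263.4 pbw
  Barium carbonate: 112.5 pbw
Total batch = 580.9 pbw; LOI loss = 80.96 pbw; yield = 86.06%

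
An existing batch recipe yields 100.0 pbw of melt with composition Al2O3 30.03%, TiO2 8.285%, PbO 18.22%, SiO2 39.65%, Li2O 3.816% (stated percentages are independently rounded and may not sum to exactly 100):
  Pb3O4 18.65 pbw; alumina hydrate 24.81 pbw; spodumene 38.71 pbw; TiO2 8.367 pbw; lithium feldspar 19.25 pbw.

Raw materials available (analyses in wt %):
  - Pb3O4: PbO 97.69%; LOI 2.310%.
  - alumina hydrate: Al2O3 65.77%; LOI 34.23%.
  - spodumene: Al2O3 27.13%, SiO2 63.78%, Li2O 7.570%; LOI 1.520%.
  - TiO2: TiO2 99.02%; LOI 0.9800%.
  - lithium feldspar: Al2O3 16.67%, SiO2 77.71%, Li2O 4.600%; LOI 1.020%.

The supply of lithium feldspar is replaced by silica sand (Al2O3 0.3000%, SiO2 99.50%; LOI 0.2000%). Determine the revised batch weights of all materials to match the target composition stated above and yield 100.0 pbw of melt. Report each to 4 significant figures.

Revised batch per 100.0 pbw melt:
  Pb3O4: 18.65 pbw
  alumina hydrate: 24.83 pbw
  spodumene: 50.41 pbw
  TiO2: 8.367 pbw
  silica sand: 7.536 pbw
Total batch = 109.8 pbw; LOI loss = 9.793 pbw

Working values are displayed, rounded to 4 significant digits, on the page; every computation carries exact precision through the solve; each reported result is rounded once only; all derived quantities, which include yield, glass mass, ignition loss, totals, five oxide percentages, are computed at full precision, as given in the problem or the answer, using the weight values at 100.0 pbw of glass.
Oxide mass targets, per 100.0 pbw melt:
  Al2O3: 30.03% × 100.0 = 30.03 pbw
  TiO2: 8.285% × 100.0 = 8.285 pbw
  PbO: 18.22% × 100.0 = 18.22 pbw
  SiO2: 39.65% × 100.0 = 39.65 pbw
  Li2O: 3.816% × 100.0 = 3.816 pbw
Verifying the oxide balance applying the batch weights above, for the quoted basis mass (target by target, the sums agree up to rounding of the answer):
  Al2O3: 24.83·0.6577 + 50.41·0.2713 + 7.536·0.003000 = 30.03 pbw (target 30.03 pbw)
  TiO2: 8.367·0.9902 = 8.285 pbw (target 8.285 pbw)
  PbO: 18.65·0.9769 = 18.22 pbw (target 18.22 pbw)
  SiO2: 50.41·0.6378 + 7.536·0.9950 = 39.65 pbw (target 39.65 pbw)
  Li2O: 50.41·0.07570 = 3.816 pbw (target 3.816 pbw)
The glass-mass cross-check: batch total minus LOI = 100.0 pbw (per-oxide target masses sum to 100.0 pbw; the stated basis being 100.0 pbw — a pure rounding effect).
Batch total: Σ batch = 109.8 pbw; the LOI term Σ batch·LOI equals 9.793 pbw; as yield: glass ÷ batch → 91.08%.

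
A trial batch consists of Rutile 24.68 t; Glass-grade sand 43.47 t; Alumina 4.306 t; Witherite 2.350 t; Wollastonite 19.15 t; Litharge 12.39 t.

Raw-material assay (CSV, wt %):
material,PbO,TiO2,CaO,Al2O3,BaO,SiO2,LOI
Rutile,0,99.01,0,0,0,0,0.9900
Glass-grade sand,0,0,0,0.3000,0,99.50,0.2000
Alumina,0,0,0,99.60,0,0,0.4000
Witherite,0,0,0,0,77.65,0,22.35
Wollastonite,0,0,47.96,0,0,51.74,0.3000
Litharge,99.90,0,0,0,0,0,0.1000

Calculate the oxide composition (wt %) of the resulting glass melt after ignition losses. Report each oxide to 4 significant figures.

Glass mass = 105.4 t (batch 106.3 − LOI 0.9436).
Composition: PbO 11.74%, TiO2 23.18%, CaO 8.714%, Al2O3 4.193%, BaO 1.731%, SiO2 50.44%

Every computation runs at full precision in every operation — in-progress results appear, with 4-significant-figure rounding, within the worked lines. Every reported value is rounded only once. All derived quantities (the six compositions, totals, glass mass, yield, LOI) are computed at full float precision from the weighed amounts on 105.4 t of glass, precisely as stated by either problem or answer.
Oxide-by-oxide delivered mass:
  PbO: 12.39·0.9990 = 12.38 t
  TiO2: 24.68·0.9901 = 24.44 t
  CaO: 19.15·0.4796 = 9.184 t
  Al2O3: 43.47·0.003000 + 4.306·0.9960 = 4.419 t
  BaO: 2.350·0.7765 = 1.825 t
  SiO2: 43.47·0.9950 + 19.15·0.5174 = 53.16 t
LOI: 24.68·0.009900 + 43.47·0.002000 + 4.306·0.004000 + 2.350·0.2235 + 19.15·0.003000 + 12.39·0.001000 = 0.9436 t
Glass mass = batch − LOI = 106.3 − 0.9436 = 105.4 t (the oxide masses sum to this)
each wt % is 100 × oxide ÷ glass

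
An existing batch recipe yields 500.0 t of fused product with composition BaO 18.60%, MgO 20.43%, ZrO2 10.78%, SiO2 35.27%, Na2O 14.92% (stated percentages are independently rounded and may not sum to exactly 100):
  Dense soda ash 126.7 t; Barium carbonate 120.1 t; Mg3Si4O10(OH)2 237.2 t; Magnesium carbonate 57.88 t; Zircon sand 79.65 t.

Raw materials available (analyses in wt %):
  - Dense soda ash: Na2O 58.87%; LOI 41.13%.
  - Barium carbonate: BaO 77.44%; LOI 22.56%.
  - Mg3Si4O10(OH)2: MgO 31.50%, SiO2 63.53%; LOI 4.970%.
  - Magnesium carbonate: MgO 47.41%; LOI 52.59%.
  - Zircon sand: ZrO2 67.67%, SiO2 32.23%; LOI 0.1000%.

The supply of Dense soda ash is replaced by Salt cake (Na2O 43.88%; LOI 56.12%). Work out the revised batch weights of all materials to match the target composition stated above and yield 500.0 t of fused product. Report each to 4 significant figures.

Intermediates are shown rounded to four significant figures between the steps; all arithmetic maintains full precision from first step to last; a single rounding yields every reported value — all derived quantities, including ignition loss, net glass mass, the totals, yield, five oxide percentages, are recomputed starting from the weights at 500.0 t of glass at full precision as they appear in the problem or answer text.
Oxide-by-oxide targets in 500.0 t fused product:
  BaO: 18.60% × 500.0 = 93.00 t
  MgO: 20.43% × 500.0 = 102.2 t
  ZrO2: 10.78% × 500.0 = 53.90 t
  SiO2: 35.27% × 500.0 = 176.4 t
  Na2O: 14.92% × 500.0 = 74.60 t
Mass-balance tally per oxide from the weights as reported, per the basis as stated (each sum matches its target mass up to rounding of the answer):
  BaO: 120.1·0.7744 = 93.01 t (target 93.00 t)
  MgO: 237.2·0.3150 + 57.88·0.4741 = 102.2 t (target 102.2 t)
  ZrO2: 79.65·0.6767 = 53.90 t (target 53.90 t)
  SiO2: 237.2·0.6353 + 79.65·0.3223 = 176.4 t (target 176.4 t)
  Na2O: 170.0·0.4388 = 74.60 t (target 74.60 t)
The glass-mass cross-check: the batch minus its LOI: 500.0 t (summing oxide targets gives 500.0 t; against the stated basis, 500.0 t — deltas are rounding alone).
Batch grand total — Σ batch = 664.8 t; LOI loss = Σ batch·LOI = 164.8 t; yield: glass divided by total = 75.21%.

Revised batch per 500.0 t fused product:
  Salt cake: 170.0 t
  Barium carbonate: 120.1 t
  Mg3Si4O10(OH)2: 237.2 t
  Magnesium carbonate: 57.88 t
  Zircon sand: 79.65 t
Total batch = 664.8 t; LOI loss = 164.8 t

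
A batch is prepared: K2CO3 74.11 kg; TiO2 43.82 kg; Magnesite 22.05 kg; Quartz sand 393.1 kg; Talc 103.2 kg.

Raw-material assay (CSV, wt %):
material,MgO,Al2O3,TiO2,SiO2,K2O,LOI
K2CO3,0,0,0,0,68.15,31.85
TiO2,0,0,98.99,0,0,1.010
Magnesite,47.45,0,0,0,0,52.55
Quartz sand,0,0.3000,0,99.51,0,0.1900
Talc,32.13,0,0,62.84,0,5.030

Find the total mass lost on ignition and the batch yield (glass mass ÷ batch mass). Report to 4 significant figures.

In-progress results are printed (rounded to four significant figures) alongside each step; all arithmetic carries full float precision from start to finish; each reported value is rounded exactly once — derived quantities (net glass mass, the yield, the five compositions, LOI, totals) are re-derived at full float precision from the batch weights per 594.7 kg of glass, exactly as shown in the problem or answer text.
Ignition loss by material:
  K2CO3: 74.11 × 0.3185 = 23.60 kg
  TiO2: 43.82 × 0.01010 = 0.4426 kg
  Magnesite: 22.05 × 0.5255 = 11.59 kg
  Quartz sand: 393.1 × 0.001900 = 0.7469 kg
  Talc: 103.2 × 0.05030 = 5.191 kg
Total LOI = 41.57 kg
Glass = batch − LOI = 636.3 − 41.57 = 594.7 kg

LOI loss = 41.57 kg; glass = 594.7 kg; yield = 93.47%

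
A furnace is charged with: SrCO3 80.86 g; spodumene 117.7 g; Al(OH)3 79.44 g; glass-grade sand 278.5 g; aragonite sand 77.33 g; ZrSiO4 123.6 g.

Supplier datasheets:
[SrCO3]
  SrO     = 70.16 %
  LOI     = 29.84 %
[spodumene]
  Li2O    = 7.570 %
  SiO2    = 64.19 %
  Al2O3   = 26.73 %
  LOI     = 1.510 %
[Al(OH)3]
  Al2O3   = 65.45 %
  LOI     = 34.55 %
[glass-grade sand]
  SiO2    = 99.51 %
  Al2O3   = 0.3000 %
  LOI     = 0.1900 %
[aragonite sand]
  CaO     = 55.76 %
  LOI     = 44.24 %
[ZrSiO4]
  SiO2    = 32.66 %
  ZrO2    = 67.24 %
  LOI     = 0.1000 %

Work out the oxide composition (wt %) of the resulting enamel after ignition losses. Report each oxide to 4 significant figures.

Mid-chain values are displayed rounded off to 4 significant digits in the printout. The working math maintains full float precision at every stage — a single rounding produces each reported number — all derived quantities are re-derived at full float precision (the six compositions, totals, yield, ignition loss, glass mass) using the weight values on 669.2 g of glass, as given in either problem or answer.
Mass of each oxide from the mix:
  Li2O: 117.7·0.07570 = 8.910 g
  SiO2: 117.7·0.6419 + 278.5·0.9951 + 123.6·0.3266 = 393.1 g
  ZrO2: 123.6·0.6724 = 83.11 g
  Al2O3: 117.7·0.2673 + 79.44·0.6545 + 278.5·0.003000 = 84.29 g
  CaO: 77.33·0.5576 = 43.12 g
  SrO: 80.86·0.7016 = 56.73 g
LOI: 80.86·0.2984 + 117.7·0.01510 + 79.44·0.3455 + 278.5·0.001900 + 77.33·0.4424 + 123.6·0.001000 = 88.22 g
Glass mass = batch − LOI = 757.4 − 88.22 = 669.2 g (equal to the oxide-mass sum)
each oxide over glass, ×100, is wt %

Glass mass = 669.2 g (batch 757.4 − LOI 88.22).
Composition: Li2O 1.331%, SiO2 58.73%, ZrO2 12.42%, Al2O3 12.60%, CaO 6.443%, SrO 8.477%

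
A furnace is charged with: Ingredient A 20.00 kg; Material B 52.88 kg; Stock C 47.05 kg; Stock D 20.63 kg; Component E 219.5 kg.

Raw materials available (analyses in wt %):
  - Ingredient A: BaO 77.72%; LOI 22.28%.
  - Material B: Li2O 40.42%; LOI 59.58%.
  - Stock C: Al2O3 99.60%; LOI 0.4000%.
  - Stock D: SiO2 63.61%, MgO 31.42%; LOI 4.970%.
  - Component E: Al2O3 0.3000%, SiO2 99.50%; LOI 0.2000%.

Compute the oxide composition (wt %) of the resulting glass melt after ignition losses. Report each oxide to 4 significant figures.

Glass mass = 322.4 kg (batch 360.1 − LOI 37.61).
Composition: Al2O3 14.74%, Li2O 6.629%, BaO 4.821%, SiO2 71.80%, MgO 2.010%

Each numeric step carries full float precision end to end. Rounding to four significant digits applies to each in-between result as printed — each reported result undergoes a single rounding. Derived quantities, which include the five compositions, ignition loss, glass mass, the yield, the totals, are carried at full precision, exactly as printed in the question or the answer, from the weighed amounts for 322.4 kg of glass.
Mass of each oxide from the mix:
  Al2O3: 47.05·0.9960 + 219.5·0.003000 = 47.52 kg
  Li2O: 52.88·0.4042 = 21.37 kg
  BaO: 20.00·0.7772 = 15.54 kg
  SiO2: 20.63·0.6361 + 219.5·0.9950 = 231.5 kg
  MgO: 20.63·0.3142 = 6.482 kg
LOI: 20.00·0.2228 + 52.88·0.5958 + 47.05·0.004000 + 20.63·0.04970 + 219.5·0.002000 = 37.61 kg
Glass mass = batch − LOI = 360.1 − 37.61 = 322.4 kg (consistent with Σ oxide mass)
wt %: oxide over glass, times 100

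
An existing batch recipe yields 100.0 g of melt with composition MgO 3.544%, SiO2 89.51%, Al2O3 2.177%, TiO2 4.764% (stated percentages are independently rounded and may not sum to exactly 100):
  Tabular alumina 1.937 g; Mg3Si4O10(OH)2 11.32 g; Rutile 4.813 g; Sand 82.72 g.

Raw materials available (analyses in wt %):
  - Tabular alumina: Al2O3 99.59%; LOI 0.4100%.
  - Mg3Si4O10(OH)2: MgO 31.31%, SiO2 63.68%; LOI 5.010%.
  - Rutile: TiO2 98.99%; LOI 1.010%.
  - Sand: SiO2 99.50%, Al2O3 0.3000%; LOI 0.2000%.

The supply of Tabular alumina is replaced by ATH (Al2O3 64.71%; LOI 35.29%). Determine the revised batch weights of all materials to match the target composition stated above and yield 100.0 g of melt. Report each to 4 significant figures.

Revised batch per 100.0 g melt:
  ATH: 2.981 g
  Mg3Si4O10(OH)2: 11.32 g
  Rutile: 4.813 g
  Sand: 82.72 g
Total batch = 101.8 g; LOI loss = 1.833 g

Working values appear, rounded to 4 significant figures, as written — all internal work runs at full float precision from first step to last; each reported value takes just one rounding — the derived quantities (glass mass, totals, the four compositions, LOI, the yield) are carried from the batch weights on 100.0 g of glass in exact precision precisely as stated by the question or the answer.
Target oxide masses per 100.0 g melt:
  MgO: 3.544% × 100.0 = 3.544 g
  SiO2: 89.51% × 100.0 = 89.51 g
  Al2O3: 2.177% × 100.0 = 2.177 g
  TiO2: 4.764% × 100.0 = 4.764 g
Per-oxide balance check given the weights on record, against the basis in use (each sum matches its target mass exact up to rounding of places):
  MgO: 11.32·0.3131 = 3.544 g (target 3.544 g)
  SiO2: 11.32·0.6368 + 82.72·0.9950 = 89.51 g (target 89.51 g)
  Al2O3: 2.981·0.6471 + 82.72·0.003000 = 2.177 g (target 2.177 g)
  TiO2: 4.813·0.9899 = 4.764 g (target 4.764 g)
Glass mass check: net batch after ignition = 100.0 g (the targets, summed, come to 100.0 g; with the basis standing at 100.0 g — differing by rounding only).
Whole-batch sum: Σ batch = 101.8 g; LOI loss = Σ batch·LOI = 1.833 g; yield = glass ÷ total batch = 98.20%.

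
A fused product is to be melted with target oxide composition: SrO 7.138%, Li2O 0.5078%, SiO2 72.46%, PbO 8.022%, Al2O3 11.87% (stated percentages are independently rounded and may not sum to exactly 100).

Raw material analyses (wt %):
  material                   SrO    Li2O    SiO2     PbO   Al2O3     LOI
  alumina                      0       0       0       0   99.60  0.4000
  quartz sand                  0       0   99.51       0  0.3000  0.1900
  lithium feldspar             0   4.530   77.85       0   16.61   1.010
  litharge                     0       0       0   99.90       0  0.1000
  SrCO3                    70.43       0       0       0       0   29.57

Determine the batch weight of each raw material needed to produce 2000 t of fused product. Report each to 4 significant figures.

Batch per 2000 t fused product:
  alumina: 197.1 t
  quartz sand: 1281 t
  lithium feldspar: 224.2 t
  litharge: 160.6 t
  SrCO3: 202.7 t
Total batch = 2066 t; LOI loss = 65.59 t; yield = 96.82%

The whole derivation carries full float precision in every operation — the intermediate values appear (rounded to four significant figures) alongside each step. Every reported result takes just one rounding — all derived quantities are carried in full float precision (the totals, LOI, yield, glass mass, the five compositions) from the weighed amounts per 2000 t of glass, as they appear in question or answer.
Oxide mass targets, per 2000 t fused product:
  SrO: 7.138% × 2000 = 142.8 t
  Li2O: 0.5078% × 2000 = 10.16 t
  SiO2: 72.46% × 2000 = 1449 t
  PbO: 8.022% × 2000 = 160.4 t
  Al2O3: 11.87% × 2000 = 237.4 t
Balance tally, oxide-wise, with the batch weights as given, on the stated basis (every target is met by its sum exact up to rounding of places):
  SrO: 202.7·0.7043 = 142.8 t (target 142.8 t)
  Li2O: 224.2·0.04530 = 10.16 t (target 10.16 t)
  SiO2: 1281·0.9951 + 224.2·0.7785 = 1449 t (target 1449 t)
  PbO: 160.6·0.9990 = 160.4 t (target 160.4 t)
  Al2O3: 197.1·0.9960 + 1281·0.003000 + 224.2·0.1661 = 237.4 t (target 237.4 t)
Glass-mass closure: net batch after ignition = 2000 t (per-oxide target masses sum to 2000 t; basis as stated: 2000 t — rounding explains the deltas).
Batch grand total — Σ batch = 2066 t; the LOI term Σ batch·LOI equals 65.59 t; glass ÷ batch gives a yield of 96.82%.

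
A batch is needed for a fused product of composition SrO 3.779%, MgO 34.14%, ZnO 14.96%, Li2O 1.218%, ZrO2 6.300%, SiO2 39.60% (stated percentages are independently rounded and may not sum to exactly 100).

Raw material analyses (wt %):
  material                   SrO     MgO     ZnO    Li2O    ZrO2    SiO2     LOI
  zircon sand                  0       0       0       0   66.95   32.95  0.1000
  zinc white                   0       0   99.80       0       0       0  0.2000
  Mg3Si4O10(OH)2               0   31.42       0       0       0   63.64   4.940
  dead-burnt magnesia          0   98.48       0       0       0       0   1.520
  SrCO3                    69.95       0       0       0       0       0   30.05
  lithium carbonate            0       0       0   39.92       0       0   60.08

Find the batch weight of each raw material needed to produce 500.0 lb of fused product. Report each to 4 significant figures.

Batch per 500.0 lb fused product:
  zircon sand: 47.05 lb
  zinc white: 74.95 lb
  Mg3Si4O10(OH)2: 286.8 lb
  dead-burnt magnesia: 81.84 lb
  SrCO3: 27.01 lb
  lithium carbonate: 15.26 lb
Total batch = 532.9 lb; LOI loss = 32.89 lb; yield = 93.83%

Rounding to 4 significant figures extends to each mid-chain value as printed. The working math holds exact precision end to end; a single rounding yields every reported number. All derived quantities (totals, the yield, the six compositions, net glass mass, ignition loss) are carried from the batch weights per 500.0 lb of glass in full precision as given in either problem or answer.
Oxide mass targets, per 500.0 lb fused product:
  SrO: 3.779% × 500.0 = 18.90 lb
  MgO: 34.14% × 500.0 = 170.7 lb
  ZnO: 14.96% × 500.0 = 74.80 lb
  Li2O: 1.218% × 500.0 = 6.090 lb
  ZrO2: 6.300% × 500.0 = 31.50 lb
  SiO2: 39.60% × 500.0 = 198.0 lb
Checking each oxide sum working from each reported weight, per the basis as stated (oxide sums agree with the targets exact up to rounding of places):
  SrO: 27.01·0.6995 = 18.89 lb (target 18.90 lb)
  MgO: 286.8·0.3142 + 81.84·0.9848 = 170.7 lb (target 170.7 lb)
  ZnO: 74.95·0.9980 = 74.80 lb (target 74.80 lb)
  Li2O: 15.26·0.3992 = 6.092 lb (target 6.090 lb)
  ZrO2: 47.05·0.6695 = 31.50 lb (target 31.50 lb)
  SiO2: 47.05·0.3295 + 286.8·0.6364 = 198.0 lb (target 198.0 lb)
Glass-mass sanity pass: total charge less LOI = 500.0 lb (targets for the oxides total 500.0 lb; with the basis standing at 500.0 lb — deltas are rounding alone).
Total batch = Σ batch = 532.9 lb; LOI loss = Σ batch·LOI = 32.89 lb; glass ÷ batch gives a yield of 93.83%.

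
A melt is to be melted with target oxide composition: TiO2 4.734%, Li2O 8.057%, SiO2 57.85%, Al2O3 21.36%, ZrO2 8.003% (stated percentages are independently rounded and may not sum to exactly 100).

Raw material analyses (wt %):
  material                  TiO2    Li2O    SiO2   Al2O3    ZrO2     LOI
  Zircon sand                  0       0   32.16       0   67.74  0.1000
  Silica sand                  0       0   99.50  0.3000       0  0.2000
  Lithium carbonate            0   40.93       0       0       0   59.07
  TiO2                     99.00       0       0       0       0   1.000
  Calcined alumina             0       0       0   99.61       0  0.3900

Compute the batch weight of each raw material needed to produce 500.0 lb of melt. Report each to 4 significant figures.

In-progress results are shown with 4-significant-digit rounding in the working — the working math runs at full float precision at every stage. Every reported number receives exactly one rounding — derived quantities are rebuilt in exact precision (totals, the five compositions, net glass mass, yield, LOI) from the weighed amounts on 500.0 lb of glass as quoted within problem or answer.
Target oxide masses per 500.0 lb melt:
  TiO2: 4.734% × 500.0 = 23.67 lb
  Li2O: 8.057% × 500.0 = 40.28 lb
  SiO2: 57.85% × 500.0 = 289.2 lb
  Al2O3: 21.36% × 500.0 = 106.8 lb
  ZrO2: 8.003% × 500.0 = 40.02 lb
Verifying the oxide balance using the reported weights, relative to the basis at hand (summed amounts equal target values net of answer rounding effects):
  TiO2: 23.91·0.9900 = 23.67 lb (target 23.67 lb)
  Li2O: 98.42·0.4093 = 40.28 lb (target 40.28 lb)
  SiO2: 59.07·0.3216 + 271.6·0.9950 = 289.2 lb (target 289.2 lb)
  Al2O3: 271.6·0.003000 + 106.4·0.9961 = 106.8 lb (target 106.8 lb)
  ZrO2: 59.07·0.6774 = 40.01 lb (target 40.02 lb)
Glass-mass closure: Σ batch − LOI loss = 500.0 lb (summing oxide targets gives 500.0 lb; the stated basis being 500.0 lb — gaps are rounding artifacts).
Total batch = Σ batch = 559.4 lb; Σ batch·LOI gives LOI loss = 59.39 lb; yield, glass over the total, = 89.38%.

Batch per 500.0 lb melt:
  Zircon sand: 59.07 lb
  Silica sand: 271.6 lb
  Lithium carbonate: 98.42 lb
  TiO2: 23.91 lb
  Calcined alumina: 106.4 lb
Total batch = 559.4 lb; LOI loss = 59.39 lb; yield = 89.38%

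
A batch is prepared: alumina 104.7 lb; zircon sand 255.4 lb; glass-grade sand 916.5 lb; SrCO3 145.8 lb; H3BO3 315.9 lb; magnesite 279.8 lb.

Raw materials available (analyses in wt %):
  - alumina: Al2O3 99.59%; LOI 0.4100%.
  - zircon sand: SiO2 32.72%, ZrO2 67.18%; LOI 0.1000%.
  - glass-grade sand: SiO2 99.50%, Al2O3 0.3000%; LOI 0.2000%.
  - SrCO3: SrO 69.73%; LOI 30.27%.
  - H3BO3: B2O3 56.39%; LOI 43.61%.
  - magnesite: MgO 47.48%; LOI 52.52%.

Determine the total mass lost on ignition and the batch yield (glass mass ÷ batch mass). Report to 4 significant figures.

All internal work holds full precision at each step; values along the way appear rounded off to 4 significant digits within the worked lines; every reported result is rounded a single time — derived quantities (six oxide percentages, net glass mass, the yield, totals, ignition loss) are rebuilt starting from the weights per 1687 lb of glass at full precision precisely as stated by the problem or answer text.
Each material's LOI contribution:
  alumina: 104.7 × 0.004100 = 0.4293 lb
  zircon sand: 255.4 × 0.001000 = 0.2554 lb
  glass-grade sand: 916.5 × 0.002000 = 1.833 lb
  SrCO3: 145.8 × 0.3027 = 44.13 lb
  H3BO3: 315.9 × 0.4361 = 137.8 lb
  magnesite: 279.8 × 0.5252 = 147.0 lb
Total LOI = 331.4 lb
Glass = batch − LOI = 2018 − 331.4 = 1687 lb

LOI loss = 331.4 lb; glass = 1687 lb; yield = 83.58%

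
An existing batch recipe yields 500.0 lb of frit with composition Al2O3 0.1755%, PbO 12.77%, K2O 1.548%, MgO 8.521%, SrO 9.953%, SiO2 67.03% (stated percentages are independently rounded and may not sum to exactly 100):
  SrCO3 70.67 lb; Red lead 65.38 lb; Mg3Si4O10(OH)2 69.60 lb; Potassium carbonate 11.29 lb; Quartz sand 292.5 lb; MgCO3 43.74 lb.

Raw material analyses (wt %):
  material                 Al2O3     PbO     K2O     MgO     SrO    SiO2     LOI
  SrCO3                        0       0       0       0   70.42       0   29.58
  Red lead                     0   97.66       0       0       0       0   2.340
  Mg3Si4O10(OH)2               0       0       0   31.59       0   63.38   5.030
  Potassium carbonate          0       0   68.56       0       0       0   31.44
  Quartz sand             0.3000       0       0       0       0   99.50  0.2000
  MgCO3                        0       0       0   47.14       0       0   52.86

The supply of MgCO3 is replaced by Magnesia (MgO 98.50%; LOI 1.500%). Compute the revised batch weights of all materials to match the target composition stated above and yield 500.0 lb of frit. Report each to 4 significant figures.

Every computation carries exact precision at each step — values along the way are printed (rounded to 4 significant digits) alongside each step — every reported result is rounded a single time — the derived quantities, which include LOI, the six compositions, net glass mass, yield, the totals, are rebuilt in full float precision, as quoted within the problem or answer text, from the batch weights on 500.0 lb of glass.
Target oxide masses per 500.0 lb frit:
  Al2O3: 0.1755% × 500.0 = 0.8775 lb
  PbO: 12.77% × 500.0 = 63.85 lb
  K2O: 1.548% × 500.0 = 7.740 lb
  MgO: 8.521% × 500.0 = 42.60 lb
  SrO: 9.953% × 500.0 = 49.76 lb
  SiO2: 67.03% × 500.0 = 335.2 lb
Per-oxide balance check given the weights on record, for the quoted basis mass (every target is met by its sum inside rounding margins):
  Al2O3: 292.5·0.003000 = 0.8775 lb (target 0.8775 lb)
  PbO: 65.38·0.9766 = 63.85 lb (target 63.85 lb)
  K2O: 11.29·0.6856 = 7.740 lb (target 7.740 lb)
  MgO: 69.60·0.3159 + 20.93·0.9850 = 42.60 lb (target 42.60 lb)
  SrO: 70.67·0.7042 = 49.77 lb (target 49.76 lb)
  SiO2: 69.60·0.6338 + 292.5·0.9950 = 335.1 lb (target 335.2 lb)
Glass-mass bookkeeping: the batch minus its LOI: 500.0 lb (summing oxide targets gives 500.0 lb; versus the stated basis of 500.0 lb — a pure rounding effect).
Adding the batch up: Σ batch = 530.4 lb; ignition loss, Σ(batch × LOI) = 30.38 lb; glass ÷ batch gives a yield of 94.27%.

Revised batch per 500.0 lb frit:
  SrCO3: 70.67 lb
  Red lead: 65.38 lb
  Mg3Si4O10(OH)2: 69.60 lb
  Potassium carbonate: 11.29 lb
  Quartz sand: 292.5 lb
  Magnesia: 20.93 lb
Total batch = 530.4 lb; LOI loss = 30.38 lb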